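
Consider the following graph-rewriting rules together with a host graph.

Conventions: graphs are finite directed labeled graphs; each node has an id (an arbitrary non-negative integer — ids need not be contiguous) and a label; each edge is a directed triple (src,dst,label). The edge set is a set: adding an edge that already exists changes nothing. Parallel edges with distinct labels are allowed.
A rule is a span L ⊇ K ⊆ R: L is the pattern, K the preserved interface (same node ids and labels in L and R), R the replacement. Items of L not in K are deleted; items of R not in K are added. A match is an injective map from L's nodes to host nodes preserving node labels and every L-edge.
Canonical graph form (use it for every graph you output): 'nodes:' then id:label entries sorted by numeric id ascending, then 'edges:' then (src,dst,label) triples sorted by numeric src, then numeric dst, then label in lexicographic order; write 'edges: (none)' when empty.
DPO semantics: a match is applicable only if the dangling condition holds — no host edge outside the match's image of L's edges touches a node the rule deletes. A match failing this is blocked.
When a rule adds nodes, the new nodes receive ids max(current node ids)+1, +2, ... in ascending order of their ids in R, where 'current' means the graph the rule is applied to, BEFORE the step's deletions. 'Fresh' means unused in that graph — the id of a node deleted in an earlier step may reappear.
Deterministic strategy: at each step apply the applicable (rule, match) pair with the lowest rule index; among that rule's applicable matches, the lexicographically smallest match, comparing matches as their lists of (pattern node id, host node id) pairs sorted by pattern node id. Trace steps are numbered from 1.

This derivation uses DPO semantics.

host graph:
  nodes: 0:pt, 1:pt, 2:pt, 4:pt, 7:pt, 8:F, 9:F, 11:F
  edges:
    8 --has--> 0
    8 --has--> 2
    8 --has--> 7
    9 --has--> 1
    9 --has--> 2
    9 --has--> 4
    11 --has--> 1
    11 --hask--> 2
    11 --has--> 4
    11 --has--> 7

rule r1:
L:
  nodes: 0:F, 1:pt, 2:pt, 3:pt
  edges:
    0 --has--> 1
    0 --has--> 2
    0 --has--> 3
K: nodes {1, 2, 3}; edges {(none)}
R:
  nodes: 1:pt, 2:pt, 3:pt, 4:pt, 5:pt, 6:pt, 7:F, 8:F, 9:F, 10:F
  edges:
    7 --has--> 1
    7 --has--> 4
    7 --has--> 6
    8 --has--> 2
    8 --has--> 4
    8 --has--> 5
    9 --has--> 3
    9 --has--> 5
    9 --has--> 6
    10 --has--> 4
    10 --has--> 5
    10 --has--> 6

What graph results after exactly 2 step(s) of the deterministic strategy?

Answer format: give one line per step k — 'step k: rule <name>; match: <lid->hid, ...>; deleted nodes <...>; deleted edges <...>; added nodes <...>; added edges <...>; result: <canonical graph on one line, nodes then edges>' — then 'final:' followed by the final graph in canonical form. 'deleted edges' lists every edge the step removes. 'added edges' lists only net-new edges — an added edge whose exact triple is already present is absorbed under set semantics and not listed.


step 1: rule r1; match: 0->8, 1->0, 2->2, 3->7; deleted nodes 8; deleted edges (8,0,has); (8,2,has); (8,7,has); added nodes 12, 13, 14, 15, 16, 17, 18; added edges (15,0,has); (15,12,has); (15,14,has); (16,2,has); (16,12,has); (16,13,has); (17,7,has); (17,13,has); (17,14,has); (18,12,has); (18,13,has); (18,14,has); result: nodes: 0:pt, 1:pt, 2:pt, 4:pt, 7:pt, 9:F, 11:F, 12:pt, 13:pt, 14:pt, 15:F, 16:F, 17:F, 18:F edges: (9,1,has); (9,2,has); (9,4,has); (11,1,has); (11,2,hask); (11,4,has); (11,7,has); (15,0,has); (15,12,has); (15,14,has); (16,2,has); (16,12,has); (16,13,has); (17,7,has); (17,13,has); (17,14,has); (18,12,has); (18,13,has); (18,14,has)
step 2: rule r1; match: 0->9, 1->1, 2->2, 3->4; deleted nodes 9; deleted edges (9,1,has); (9,2,has); (9,4,has); added nodes 19, 20, 21, 22, 23, 24, 25; added edges (22,1,has); (22,19,has); (22,21,has); (23,2,has); (23,19,has); (23,20,has); (24,4,has); (24,20,has); (24,21,has); (25,19,has); (25,20,has); (25,21,has); result: nodes: 0:pt, 1:pt, 2:pt, 4:pt, 7:pt, 11:F, 12:pt, 13:pt, 14:pt, 15:F, 16:F, 17:F, 18:F, 19:pt, 20:pt, 21:pt, 22:F, 23:F, 24:F, 25:F edges: (11,1,has); (11,2,hask); (11,4,has); (11,7,has); (15,0,has); (15,12,has); (15,14,has); (16,2,has); (16,12,has); (16,13,has); (17,7,has); (17,13,has); (17,14,has); (18,12,has); (18,13,has); (18,14,has); (22,1,has); (22,19,has); (22,21,has); (23,2,has); (23,19,has); (23,20,has); (24,4,has); (24,20,has); (24,21,has); (25,19,has); (25,20,has); (25,21,has)
final:
nodes: 0:pt, 1:pt, 2:pt, 4:pt, 7:pt, 11:F, 12:pt, 13:pt, 14:pt, 15:F, 16:F, 17:F, 18:F, 19:pt, 20:pt, 21:pt, 22:F, 23:F, 24:F, 25:F
edges: (11,1,has); (11,2,hask); (11,4,has); (11,7,has); (15,0,has); (15,12,has); (15,14,has); (16,2,has); (16,12,has); (16,13,has); (17,7,has); (17,13,has); (17,14,has); (18,12,has); (18,13,has); (18,14,has); (22,1,has); (22,19,has); (22,21,has); (23,2,has); (23,19,has); (23,20,has); (24,4,has); (24,20,has); (24,21,has); (25,19,has); (25,20,has); (25,21,has)


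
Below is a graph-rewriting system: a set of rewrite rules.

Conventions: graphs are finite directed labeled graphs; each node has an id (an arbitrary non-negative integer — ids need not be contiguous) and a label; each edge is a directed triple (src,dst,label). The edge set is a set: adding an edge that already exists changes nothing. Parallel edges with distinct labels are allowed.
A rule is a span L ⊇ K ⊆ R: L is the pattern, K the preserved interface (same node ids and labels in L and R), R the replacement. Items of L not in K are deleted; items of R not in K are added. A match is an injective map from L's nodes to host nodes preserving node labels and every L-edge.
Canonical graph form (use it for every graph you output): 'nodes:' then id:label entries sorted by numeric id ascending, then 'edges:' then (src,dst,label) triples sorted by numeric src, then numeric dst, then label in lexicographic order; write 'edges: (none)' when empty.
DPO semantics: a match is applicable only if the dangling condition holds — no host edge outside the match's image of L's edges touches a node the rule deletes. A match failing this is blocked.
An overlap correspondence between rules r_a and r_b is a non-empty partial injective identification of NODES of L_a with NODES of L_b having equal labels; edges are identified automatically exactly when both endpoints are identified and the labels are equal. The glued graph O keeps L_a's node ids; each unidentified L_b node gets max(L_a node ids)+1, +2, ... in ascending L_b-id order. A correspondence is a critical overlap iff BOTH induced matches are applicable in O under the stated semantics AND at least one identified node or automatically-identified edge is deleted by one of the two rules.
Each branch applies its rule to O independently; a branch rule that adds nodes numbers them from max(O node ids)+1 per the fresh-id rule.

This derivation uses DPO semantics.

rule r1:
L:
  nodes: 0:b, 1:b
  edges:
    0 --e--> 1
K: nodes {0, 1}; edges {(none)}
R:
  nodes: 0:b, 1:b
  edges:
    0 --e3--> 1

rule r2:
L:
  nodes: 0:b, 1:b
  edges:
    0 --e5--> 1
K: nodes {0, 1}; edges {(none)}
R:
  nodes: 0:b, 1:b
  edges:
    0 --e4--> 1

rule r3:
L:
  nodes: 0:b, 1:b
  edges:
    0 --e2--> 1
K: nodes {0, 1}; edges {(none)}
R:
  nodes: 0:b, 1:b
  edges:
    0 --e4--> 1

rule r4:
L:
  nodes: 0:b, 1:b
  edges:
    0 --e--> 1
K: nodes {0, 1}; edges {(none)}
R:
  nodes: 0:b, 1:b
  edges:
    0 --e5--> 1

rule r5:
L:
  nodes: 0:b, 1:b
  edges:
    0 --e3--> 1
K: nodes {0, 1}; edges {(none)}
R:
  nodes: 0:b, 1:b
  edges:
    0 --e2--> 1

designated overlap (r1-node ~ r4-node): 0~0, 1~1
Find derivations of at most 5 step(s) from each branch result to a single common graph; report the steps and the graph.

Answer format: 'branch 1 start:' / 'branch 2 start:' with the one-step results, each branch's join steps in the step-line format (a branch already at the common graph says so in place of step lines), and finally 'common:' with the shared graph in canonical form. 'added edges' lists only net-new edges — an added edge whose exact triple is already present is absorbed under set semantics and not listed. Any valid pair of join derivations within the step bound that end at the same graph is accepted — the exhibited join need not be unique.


branch 1 start:
nodes: 0:b, 1:b
edges: (0,1,e3)
branch 2 start:
nodes: 0:b, 1:b
edges: (0,1,e5)
branch 1 step 1: rule r5; match: 0->0, 1->1; deleted nodes (none); deleted edges (0,1,e3); added nodes (none); added edges (0,1,e2); result: nodes: 0:b, 1:b edges: (0,1,e2)
branch 1 step 2: rule r3; match: 0->0, 1->1; deleted nodes (none); deleted edges (0,1,e2); added nodes (none); added edges (0,1,e4); result: nodes: 0:b, 1:b edges: (0,1,e4)
branch 2 step 1: rule r2; match: 0->0, 1->1; deleted nodes (none); deleted edges (0,1,e5); added nodes (none); added edges (0,1,e4); result: nodes: 0:b, 1:b edges: (0,1,e4)
common:
nodes: 0:b, 1:b
edges: (0,1,e4)


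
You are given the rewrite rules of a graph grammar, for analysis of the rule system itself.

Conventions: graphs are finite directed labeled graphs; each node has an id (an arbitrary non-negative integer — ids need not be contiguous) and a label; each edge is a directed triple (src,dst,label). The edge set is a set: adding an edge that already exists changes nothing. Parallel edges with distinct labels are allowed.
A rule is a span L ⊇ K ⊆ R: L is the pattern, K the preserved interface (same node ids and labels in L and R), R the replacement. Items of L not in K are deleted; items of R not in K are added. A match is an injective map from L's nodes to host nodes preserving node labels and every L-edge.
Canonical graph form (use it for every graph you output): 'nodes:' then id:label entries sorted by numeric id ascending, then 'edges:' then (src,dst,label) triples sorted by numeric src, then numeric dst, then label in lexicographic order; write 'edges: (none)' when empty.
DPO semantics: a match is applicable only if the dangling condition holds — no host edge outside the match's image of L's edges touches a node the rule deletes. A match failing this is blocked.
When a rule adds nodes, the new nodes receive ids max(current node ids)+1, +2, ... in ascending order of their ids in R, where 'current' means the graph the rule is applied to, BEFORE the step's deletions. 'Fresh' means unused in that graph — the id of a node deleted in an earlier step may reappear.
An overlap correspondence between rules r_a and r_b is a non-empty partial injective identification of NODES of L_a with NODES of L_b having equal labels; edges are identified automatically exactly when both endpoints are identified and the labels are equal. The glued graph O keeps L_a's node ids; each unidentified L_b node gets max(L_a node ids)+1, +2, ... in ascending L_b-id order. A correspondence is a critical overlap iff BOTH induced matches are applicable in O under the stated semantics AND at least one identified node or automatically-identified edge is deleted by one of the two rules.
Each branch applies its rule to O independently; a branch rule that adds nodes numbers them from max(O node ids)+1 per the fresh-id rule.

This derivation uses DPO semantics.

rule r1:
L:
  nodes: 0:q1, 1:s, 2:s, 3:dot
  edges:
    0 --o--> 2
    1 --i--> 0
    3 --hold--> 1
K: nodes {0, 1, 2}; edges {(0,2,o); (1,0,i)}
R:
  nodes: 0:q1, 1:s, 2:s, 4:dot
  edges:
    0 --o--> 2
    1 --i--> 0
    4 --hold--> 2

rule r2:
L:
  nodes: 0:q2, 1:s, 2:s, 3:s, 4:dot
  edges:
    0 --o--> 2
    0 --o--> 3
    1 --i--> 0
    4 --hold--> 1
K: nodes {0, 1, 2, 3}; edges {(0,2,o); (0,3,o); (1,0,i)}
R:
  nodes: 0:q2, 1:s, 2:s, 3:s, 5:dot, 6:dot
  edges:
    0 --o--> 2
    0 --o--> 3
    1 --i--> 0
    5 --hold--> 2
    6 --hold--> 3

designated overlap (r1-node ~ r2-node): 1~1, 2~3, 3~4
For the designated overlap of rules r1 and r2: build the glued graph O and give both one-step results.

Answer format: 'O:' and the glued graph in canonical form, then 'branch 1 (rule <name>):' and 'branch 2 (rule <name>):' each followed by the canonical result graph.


O:
nodes: 0:q1, 1:s, 2:s, 3:dot, 4:q2, 5:s
edges: (0,2,o); (1,0,i); (1,4,i); (3,1,hold); (4,2,o); (4,5,o)
branch 1 (rule r1):
nodes: 0:q1, 1:s, 2:s, 4:q2, 5:s, 6:dot
edges: (0,2,o); (1,0,i); (1,4,i); (4,2,o); (4,5,o); (6,2,hold)
branch 2 (rule r2):
nodes: 0:q1, 1:s, 2:s, 4:q2, 5:s, 6:dot, 7:dot
edges: (0,2,o); (1,0,i); (1,4,i); (4,2,o); (4,5,o); (6,5,hold); (7,2,hold)


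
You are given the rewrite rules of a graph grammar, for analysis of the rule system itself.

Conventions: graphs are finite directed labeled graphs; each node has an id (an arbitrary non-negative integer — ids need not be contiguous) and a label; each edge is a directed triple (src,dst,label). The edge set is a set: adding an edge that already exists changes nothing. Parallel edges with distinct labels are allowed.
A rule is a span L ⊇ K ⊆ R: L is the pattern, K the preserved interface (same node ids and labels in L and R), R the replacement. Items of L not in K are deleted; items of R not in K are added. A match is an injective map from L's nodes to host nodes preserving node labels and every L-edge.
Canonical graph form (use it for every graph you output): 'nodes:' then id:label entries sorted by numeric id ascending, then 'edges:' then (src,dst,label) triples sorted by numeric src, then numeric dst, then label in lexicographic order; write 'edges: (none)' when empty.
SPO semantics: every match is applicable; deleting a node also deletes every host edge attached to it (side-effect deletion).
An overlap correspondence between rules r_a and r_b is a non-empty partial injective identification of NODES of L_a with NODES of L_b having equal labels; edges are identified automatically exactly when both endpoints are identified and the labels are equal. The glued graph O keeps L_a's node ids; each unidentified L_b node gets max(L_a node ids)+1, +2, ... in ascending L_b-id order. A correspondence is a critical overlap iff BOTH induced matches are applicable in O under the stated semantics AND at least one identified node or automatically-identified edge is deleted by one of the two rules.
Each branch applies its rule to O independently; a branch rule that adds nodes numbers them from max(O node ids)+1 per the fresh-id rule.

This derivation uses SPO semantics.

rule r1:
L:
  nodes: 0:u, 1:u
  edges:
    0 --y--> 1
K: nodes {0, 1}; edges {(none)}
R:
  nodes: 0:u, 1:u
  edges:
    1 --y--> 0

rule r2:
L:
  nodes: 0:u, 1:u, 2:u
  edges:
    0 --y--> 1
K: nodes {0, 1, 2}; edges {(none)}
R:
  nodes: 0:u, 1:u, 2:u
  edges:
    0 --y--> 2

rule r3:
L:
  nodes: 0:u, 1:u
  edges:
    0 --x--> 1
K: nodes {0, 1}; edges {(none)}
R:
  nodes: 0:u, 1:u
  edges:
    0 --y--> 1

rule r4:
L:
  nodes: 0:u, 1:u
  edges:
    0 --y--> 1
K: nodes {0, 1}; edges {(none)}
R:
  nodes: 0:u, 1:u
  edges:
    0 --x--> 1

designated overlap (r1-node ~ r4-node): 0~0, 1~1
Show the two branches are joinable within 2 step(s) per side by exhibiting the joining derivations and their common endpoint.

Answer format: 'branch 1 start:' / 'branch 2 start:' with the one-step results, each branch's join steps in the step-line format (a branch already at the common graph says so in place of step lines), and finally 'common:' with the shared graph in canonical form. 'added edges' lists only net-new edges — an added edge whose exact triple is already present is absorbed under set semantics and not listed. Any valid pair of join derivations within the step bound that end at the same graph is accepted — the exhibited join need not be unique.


branch 1 start:
nodes: 0:u, 1:u
edges: (1,0,y)
branch 2 start:
nodes: 0:u, 1:u
edges: (0,1,x)
branch 1 step 1: rule r1; match: 0->1, 1->0; deleted nodes (none); deleted edges (1,0,y); added nodes (none); added edges (0,1,y); result: nodes: 0:u, 1:u edges: (0,1,y)
branch 2 step 1: rule r3; match: 0->0, 1->1; deleted nodes (none); deleted edges (0,1,x); added nodes (none); added edges (0,1,y); result: nodes: 0:u, 1:u edges: (0,1,y)
common:
nodes: 0:u, 1:u
edges: (0,1,y)


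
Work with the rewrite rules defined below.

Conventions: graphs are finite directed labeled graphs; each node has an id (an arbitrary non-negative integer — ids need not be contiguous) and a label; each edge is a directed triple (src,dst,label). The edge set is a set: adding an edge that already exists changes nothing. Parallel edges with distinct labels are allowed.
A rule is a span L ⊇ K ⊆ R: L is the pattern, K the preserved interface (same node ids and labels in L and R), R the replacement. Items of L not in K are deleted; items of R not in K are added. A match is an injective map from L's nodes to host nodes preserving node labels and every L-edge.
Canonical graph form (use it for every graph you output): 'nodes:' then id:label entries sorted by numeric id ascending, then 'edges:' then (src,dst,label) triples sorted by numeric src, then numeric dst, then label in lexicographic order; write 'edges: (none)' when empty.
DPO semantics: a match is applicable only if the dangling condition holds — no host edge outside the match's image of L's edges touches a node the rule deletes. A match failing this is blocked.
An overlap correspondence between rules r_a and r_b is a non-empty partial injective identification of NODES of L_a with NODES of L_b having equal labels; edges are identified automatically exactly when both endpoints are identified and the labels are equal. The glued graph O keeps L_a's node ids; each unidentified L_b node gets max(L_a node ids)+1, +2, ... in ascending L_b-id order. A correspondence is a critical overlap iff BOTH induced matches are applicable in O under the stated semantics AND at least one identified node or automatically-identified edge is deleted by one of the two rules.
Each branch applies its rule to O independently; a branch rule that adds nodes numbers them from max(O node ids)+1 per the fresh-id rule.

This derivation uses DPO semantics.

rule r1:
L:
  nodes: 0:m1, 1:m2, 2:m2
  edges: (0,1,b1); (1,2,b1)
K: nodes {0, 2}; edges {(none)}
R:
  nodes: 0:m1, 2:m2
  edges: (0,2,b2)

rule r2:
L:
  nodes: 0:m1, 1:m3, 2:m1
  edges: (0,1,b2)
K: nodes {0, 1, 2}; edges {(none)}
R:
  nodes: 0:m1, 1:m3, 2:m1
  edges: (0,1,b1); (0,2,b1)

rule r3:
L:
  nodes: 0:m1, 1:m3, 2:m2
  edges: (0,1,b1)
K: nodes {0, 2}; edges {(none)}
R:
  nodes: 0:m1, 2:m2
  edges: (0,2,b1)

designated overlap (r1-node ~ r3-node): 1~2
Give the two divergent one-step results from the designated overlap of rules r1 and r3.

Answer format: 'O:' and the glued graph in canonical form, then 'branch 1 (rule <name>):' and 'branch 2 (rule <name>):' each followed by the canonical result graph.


O:
nodes: 0:m1, 1:m2, 2:m2, 3:m1, 4:m3
edges: (0,1,b1); (1,2,b1); (3,4,b1)
branch 1 (rule r1):
nodes: 0:m1, 2:m2, 3:m1, 4:m3
edges: (0,2,b2); (3,4,b1)
branch 2 (rule r3):
nodes: 0:m1, 1:m2, 2:m2, 3:m1
edges: (0,1,b1); (1,2,b1); (3,1,b1)


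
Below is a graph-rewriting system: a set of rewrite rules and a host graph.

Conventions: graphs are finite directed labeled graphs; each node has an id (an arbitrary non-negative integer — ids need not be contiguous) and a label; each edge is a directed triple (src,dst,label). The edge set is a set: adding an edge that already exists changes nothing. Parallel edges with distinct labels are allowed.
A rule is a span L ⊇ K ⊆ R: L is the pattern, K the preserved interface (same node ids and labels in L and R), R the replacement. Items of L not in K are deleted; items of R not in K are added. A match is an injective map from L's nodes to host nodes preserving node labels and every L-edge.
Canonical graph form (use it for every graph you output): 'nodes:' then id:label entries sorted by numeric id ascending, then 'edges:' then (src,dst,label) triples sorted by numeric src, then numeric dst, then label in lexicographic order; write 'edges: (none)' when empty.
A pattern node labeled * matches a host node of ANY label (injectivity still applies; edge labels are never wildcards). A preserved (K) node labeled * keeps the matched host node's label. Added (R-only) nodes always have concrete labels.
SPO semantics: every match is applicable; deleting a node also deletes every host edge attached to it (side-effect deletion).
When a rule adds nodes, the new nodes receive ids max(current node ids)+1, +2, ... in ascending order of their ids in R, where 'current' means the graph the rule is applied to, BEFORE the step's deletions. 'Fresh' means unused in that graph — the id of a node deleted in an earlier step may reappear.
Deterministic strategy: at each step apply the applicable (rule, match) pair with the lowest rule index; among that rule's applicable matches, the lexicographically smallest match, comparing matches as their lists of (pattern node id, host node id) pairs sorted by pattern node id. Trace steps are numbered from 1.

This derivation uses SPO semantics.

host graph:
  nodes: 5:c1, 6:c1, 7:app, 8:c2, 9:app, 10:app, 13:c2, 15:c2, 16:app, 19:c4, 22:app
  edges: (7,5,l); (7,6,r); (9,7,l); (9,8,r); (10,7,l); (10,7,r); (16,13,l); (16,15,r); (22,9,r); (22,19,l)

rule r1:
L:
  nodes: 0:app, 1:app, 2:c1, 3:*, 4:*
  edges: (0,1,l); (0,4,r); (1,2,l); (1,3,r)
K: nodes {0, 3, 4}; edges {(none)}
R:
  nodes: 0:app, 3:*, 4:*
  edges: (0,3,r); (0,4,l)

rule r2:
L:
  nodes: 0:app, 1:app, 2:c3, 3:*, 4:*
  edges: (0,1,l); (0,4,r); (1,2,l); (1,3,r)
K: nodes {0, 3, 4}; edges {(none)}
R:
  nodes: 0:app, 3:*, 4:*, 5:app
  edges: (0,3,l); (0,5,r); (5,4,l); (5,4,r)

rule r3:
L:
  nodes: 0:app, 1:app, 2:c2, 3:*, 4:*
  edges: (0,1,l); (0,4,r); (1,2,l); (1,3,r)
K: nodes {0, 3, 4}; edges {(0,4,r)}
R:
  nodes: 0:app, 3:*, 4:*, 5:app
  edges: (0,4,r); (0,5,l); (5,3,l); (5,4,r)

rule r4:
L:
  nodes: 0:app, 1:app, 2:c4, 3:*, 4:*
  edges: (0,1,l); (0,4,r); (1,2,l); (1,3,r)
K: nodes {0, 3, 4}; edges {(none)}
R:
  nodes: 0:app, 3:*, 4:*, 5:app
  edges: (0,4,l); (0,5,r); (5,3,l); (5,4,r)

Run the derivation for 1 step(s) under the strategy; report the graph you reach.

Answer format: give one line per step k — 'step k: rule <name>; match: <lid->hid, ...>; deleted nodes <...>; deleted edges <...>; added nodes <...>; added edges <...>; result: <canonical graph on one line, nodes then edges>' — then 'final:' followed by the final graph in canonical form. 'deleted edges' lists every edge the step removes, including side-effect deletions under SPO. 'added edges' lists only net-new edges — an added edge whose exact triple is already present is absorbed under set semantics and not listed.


step 1: rule r1; match: 0->9, 1->7, 2->5, 3->6, 4->8; deleted nodes 5, 7; deleted edges (7,5,l); (7,6,r); (9,7,l); (9,8,r); (10,7,l); (10,7,r); added nodes (none); added edges (9,6,r); (9,8,l); result: nodes: 6:c1, 8:c2, 9:app, 10:app, 13:c2, 15:c2, 16:app, 19:c4, 22:app edges: (9,6,r); (9,8,l); (16,13,l); (16,15,r); (22,9,r); (22,19,l)
final:
nodes: 6:c1, 8:c2, 9:app, 10:app, 13:c2, 15:c2, 16:app, 19:c4, 22:app
edges: (9,6,r); (9,8,l); (16,13,l); (16,15,r); (22,9,r); (22,19,l)


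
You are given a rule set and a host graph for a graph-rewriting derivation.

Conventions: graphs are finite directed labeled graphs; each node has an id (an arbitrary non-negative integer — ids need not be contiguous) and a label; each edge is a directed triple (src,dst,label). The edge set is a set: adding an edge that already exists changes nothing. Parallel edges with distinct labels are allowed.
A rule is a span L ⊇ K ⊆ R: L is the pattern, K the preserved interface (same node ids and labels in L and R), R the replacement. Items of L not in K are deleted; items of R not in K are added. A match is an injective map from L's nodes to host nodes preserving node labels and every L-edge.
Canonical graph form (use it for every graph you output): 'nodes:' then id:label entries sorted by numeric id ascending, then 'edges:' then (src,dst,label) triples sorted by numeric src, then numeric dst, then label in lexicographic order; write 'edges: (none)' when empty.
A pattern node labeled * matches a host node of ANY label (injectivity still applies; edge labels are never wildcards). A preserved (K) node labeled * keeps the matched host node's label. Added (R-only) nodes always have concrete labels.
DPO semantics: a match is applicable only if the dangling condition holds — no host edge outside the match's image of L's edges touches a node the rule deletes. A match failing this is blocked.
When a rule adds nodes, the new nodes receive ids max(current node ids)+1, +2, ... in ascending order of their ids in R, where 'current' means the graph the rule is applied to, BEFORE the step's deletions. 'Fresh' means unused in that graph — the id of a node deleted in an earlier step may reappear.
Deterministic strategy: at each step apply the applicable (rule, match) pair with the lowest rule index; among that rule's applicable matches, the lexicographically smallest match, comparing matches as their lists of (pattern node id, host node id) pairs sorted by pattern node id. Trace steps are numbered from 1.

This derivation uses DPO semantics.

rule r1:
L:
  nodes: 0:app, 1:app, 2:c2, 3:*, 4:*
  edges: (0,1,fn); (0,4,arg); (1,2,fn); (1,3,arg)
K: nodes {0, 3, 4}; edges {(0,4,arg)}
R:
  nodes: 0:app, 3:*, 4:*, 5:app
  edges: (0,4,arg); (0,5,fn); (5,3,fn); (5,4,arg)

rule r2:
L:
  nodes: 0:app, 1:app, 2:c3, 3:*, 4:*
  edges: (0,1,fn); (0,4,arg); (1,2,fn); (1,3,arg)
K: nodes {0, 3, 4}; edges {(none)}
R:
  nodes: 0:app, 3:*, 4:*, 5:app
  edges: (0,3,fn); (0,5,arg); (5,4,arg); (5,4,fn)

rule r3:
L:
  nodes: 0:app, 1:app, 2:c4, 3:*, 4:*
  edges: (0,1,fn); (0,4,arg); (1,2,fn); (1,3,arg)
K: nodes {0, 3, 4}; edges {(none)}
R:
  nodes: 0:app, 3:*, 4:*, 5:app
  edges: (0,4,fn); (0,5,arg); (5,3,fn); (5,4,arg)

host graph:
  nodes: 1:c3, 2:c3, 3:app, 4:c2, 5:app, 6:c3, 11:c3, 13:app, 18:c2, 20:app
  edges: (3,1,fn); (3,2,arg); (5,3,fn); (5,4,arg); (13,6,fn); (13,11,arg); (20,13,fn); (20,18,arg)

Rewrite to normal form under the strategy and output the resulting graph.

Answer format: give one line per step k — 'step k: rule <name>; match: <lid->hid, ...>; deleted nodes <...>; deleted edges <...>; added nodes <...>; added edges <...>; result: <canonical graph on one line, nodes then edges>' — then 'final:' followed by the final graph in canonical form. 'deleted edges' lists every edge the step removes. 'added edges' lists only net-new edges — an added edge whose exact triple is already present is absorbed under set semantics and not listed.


step 1: rule r2; match: 0->5, 1->3, 2->1, 3->2, 4->4; deleted nodes 1, 3; deleted edges (3,1,fn); (3,2,arg); (5,3,fn); (5,4,arg); added nodes 21; added edges (5,2,fn); (5,21,arg); (21,4,arg); (21,4,fn); result: nodes: 2:c3, 4:c2, 5:app, 6:c3, 11:c3, 13:app, 18:c2, 20:app, 21:app edges: (5,2,fn); (5,21,arg); (13,6,fn); (13,11,arg); (20,13,fn); (20,18,arg); (21,4,arg); (21,4,fn)
step 2: rule r2; match: 0->20, 1->13, 2->6, 3->11, 4->18; deleted nodes 6, 13; deleted edges (13,6,fn); (13,11,arg); (20,13,fn); (20,18,arg); added nodes 22; added edges (20,11,fn); (20,22,arg); (22,18,arg); (22,18,fn); result: nodes: 2:c3, 4:c2, 5:app, 11:c3, 18:c2, 20:app, 21:app, 22:app edges: (5,2,fn); (5,21,arg); (20,11,fn); (20,22,arg); (21,4,arg); (21,4,fn); (22,18,arg); (22,18,fn)
final:
nodes: 2:c3, 4:c2, 5:app, 11:c3, 18:c2, 20:app, 21:app, 22:app
edges: (5,2,fn); (5,21,arg); (20,11,fn); (20,22,arg); (21,4,arg); (21,4,fn); (22,18,arg); (22,18,fn)


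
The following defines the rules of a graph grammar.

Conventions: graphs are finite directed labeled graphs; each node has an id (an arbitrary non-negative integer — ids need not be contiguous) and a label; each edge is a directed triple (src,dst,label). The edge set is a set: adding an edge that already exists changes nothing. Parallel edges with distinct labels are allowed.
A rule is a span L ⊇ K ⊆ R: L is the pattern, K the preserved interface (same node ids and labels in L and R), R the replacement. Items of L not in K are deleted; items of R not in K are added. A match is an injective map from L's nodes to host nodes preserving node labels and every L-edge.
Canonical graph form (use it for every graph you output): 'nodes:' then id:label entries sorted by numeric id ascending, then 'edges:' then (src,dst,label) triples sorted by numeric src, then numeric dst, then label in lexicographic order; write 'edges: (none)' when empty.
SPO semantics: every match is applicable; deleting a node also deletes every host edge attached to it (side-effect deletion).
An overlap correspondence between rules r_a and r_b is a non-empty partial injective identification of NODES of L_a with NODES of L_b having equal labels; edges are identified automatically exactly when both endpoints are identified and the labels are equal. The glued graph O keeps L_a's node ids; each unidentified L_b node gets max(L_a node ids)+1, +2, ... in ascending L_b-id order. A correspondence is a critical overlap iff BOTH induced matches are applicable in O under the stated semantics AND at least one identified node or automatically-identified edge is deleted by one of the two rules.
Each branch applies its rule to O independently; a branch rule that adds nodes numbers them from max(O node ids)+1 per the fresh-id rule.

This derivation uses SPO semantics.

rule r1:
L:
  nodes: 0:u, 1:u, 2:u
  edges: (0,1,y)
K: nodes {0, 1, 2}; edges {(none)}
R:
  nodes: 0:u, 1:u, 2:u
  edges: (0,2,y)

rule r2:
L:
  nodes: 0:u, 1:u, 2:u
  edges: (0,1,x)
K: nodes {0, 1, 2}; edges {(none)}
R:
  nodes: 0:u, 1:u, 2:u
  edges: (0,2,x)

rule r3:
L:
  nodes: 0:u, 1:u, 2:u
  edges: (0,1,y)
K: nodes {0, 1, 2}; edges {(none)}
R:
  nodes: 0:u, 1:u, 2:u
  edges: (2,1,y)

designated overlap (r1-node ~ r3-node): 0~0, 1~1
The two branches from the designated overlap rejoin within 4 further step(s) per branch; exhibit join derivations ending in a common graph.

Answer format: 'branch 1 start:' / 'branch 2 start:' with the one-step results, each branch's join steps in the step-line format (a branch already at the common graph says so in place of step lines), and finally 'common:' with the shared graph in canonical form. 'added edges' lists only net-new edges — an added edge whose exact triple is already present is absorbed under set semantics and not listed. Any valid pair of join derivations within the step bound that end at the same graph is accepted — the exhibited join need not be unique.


branch 1 start:
nodes: 0:u, 1:u, 2:u, 3:u
edges: (0,2,y)
branch 2 start:
nodes: 0:u, 1:u, 2:u, 3:u
edges: (3,1,y)
branch 1 step 1: rule r1; match: 0->0, 1->2, 2->1; deleted nodes (none); deleted edges (0,2,y); added nodes (none); added edges (0,1,y); result: nodes: 0:u, 1:u, 2:u, 3:u edges: (0,1,y)
branch 2 step 1: rule r3; match: 0->3, 1->1, 2->0; deleted nodes (none); deleted edges (3,1,y); added nodes (none); added edges (0,1,y); result: nodes: 0:u, 1:u, 2:u, 3:u edges: (0,1,y)
common:
nodes: 0:u, 1:u, 2:u, 3:u
edges: (0,1,y)


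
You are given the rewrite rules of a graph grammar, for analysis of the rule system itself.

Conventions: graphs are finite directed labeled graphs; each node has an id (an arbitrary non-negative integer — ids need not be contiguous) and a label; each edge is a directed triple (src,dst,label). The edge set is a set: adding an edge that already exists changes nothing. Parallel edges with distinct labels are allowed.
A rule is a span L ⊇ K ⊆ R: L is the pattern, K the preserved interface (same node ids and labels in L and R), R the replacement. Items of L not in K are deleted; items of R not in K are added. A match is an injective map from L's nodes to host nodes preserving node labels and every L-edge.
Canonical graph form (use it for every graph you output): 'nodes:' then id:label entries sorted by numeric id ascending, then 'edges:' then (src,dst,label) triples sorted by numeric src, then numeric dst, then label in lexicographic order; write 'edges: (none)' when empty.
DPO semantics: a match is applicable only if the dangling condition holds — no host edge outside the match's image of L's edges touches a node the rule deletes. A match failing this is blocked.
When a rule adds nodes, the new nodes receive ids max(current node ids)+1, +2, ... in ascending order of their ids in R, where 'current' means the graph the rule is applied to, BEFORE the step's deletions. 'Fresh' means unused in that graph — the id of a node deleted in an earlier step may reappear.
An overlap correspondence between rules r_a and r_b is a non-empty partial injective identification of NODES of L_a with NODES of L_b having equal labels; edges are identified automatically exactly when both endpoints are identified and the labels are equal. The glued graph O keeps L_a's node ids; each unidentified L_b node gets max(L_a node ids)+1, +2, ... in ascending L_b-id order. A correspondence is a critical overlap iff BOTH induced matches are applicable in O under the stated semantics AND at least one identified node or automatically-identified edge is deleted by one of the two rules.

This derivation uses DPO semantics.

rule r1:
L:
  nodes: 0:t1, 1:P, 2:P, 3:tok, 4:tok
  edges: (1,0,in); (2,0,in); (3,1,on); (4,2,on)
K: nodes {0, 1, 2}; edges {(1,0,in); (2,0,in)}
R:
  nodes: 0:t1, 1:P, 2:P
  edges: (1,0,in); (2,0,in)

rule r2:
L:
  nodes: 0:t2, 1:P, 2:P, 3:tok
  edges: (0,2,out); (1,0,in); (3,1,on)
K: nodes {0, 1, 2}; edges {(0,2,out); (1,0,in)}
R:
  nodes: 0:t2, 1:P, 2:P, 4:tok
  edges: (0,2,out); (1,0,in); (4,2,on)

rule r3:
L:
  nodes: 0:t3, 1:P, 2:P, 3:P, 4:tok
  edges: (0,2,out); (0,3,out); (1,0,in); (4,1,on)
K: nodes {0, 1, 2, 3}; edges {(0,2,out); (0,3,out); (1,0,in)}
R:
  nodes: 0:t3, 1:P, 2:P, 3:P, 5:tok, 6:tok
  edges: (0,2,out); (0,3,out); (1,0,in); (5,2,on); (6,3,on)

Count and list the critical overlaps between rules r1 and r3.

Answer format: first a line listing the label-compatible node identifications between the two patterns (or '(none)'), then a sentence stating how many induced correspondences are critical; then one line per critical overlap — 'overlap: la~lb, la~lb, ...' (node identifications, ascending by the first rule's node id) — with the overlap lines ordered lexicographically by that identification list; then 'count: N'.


label-compatible node identifications between L(r1) and L(r3): 1~1, 1~2, 1~3, 2~1, 2~2, 2~3, 3~4, 4~4
6 of the induced correspondences are critical overlaps of r1 and r3.
overlap: 1~1, 2~2, 3~4
overlap: 1~1, 2~3, 3~4
overlap: 1~1, 3~4
overlap: 1~2, 2~1, 4~4
overlap: 1~3, 2~1, 4~4
overlap: 2~1, 4~4
count: 6


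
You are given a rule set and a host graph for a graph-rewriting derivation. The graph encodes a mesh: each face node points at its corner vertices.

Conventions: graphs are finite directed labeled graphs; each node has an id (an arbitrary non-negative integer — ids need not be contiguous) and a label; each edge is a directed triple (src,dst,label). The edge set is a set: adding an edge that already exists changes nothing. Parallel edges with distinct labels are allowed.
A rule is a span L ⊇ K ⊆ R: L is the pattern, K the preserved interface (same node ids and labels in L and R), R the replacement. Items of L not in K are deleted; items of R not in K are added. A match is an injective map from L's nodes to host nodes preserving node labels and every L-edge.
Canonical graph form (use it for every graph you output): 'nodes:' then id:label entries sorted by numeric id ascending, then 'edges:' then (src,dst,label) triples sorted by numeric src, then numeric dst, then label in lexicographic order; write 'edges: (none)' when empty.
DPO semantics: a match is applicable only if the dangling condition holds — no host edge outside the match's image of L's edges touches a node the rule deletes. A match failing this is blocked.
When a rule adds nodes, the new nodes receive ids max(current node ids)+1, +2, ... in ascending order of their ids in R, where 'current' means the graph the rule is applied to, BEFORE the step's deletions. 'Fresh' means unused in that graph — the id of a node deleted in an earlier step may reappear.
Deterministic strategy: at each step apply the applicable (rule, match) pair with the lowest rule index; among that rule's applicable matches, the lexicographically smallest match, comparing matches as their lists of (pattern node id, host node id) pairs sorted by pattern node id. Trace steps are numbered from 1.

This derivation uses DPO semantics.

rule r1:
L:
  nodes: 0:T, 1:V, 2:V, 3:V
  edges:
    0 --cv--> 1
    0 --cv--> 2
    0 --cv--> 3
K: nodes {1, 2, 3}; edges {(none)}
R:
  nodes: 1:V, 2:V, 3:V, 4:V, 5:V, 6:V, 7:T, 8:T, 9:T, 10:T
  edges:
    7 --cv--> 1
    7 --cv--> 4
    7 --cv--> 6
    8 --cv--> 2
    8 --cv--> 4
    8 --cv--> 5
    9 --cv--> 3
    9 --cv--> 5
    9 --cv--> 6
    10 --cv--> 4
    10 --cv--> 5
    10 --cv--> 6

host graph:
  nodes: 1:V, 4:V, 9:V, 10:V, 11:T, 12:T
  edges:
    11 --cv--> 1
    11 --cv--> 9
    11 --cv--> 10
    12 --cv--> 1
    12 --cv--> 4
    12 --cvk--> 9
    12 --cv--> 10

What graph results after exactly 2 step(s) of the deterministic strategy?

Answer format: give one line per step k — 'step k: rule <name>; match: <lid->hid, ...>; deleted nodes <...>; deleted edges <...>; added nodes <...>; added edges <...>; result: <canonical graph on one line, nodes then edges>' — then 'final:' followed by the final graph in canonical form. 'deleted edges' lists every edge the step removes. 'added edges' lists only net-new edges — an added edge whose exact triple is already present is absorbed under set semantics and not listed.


step 1: rule r1; match: 0->11, 1->1, 2->9, 3->10; deleted nodes 11; deleted edges (11,1,cv); (11,9,cv); (11,10,cv); added nodes 13, 14, 15, 16, 17, 18, 19; added edges (16,1,cv); (16,13,cv); (16,15,cv); (17,9,cv); (17,13,cv); (17,14,cv); (18,10,cv); (18,14,cv); (18,15,cv); (19,13,cv); (19,14,cv); (19,15,cv); result: nodes: 1:V, 4:V, 9:V, 10:V, 12:T, 13:V, 14:V, 15:V, 16:T, 17:T, 18:T, 19:T edges: (12,1,cv); (12,4,cv); (12,9,cvk); (12,10,cv); (16,1,cv); (16,13,cv); (16,15,cv); (17,9,cv); (17,13,cv); (17,14,cv); (18,10,cv); (18,14,cv); (18,15,cv); (19,13,cv); (19,14,cv); (19,15,cv)
step 2: rule r1; match: 0->16, 1->1, 2->13, 3->15; deleted nodes 16; deleted edges (16,1,cv); (16,13,cv); (16,15,cv); added nodes 20, 21, 22, 23, 24, 25, 26; added edges (23,1,cv); (23,20,cv); (23,22,cv); (24,13,cv); (24,20,cv); (24,21,cv); (25,15,cv); (25,21,cv); (25,22,cv); (26,20,cv); (26,21,cv); (26,22,cv); result: nodes: 1:V, 4:V, 9:V, 10:V, 12:T, 13:V, 14:V, 15:V, 17:T, 18:T, 19:T, 20:V, 21:V, 22:V, 23:T, 24:T, 25:T, 26:T edges: (12,1,cv); (12,4,cv); (12,9,cvk); (12,10,cv); (17,9,cv); (17,13,cv); (17,14,cv); (18,10,cv); (18,14,cv); (18,15,cv); (19,13,cv); (19,14,cv); (19,15,cv); (23,1,cv); (23,20,cv); (23,22,cv); (24,13,cv); (24,20,cv); (24,21,cv); (25,15,cv); (25,21,cv); (25,22,cv); (26,20,cv); (26,21,cv); (26,22,cv)
final:
nodes: 1:V, 4:V, 9:V, 10:V, 12:T, 13:V, 14:V, 15:V, 17:T, 18:T, 19:T, 20:V, 21:V, 22:V, 23:T, 24:T, 25:T, 26:T
edges: (12,1,cv); (12,4,cv); (12,9,cvk); (12,10,cv); (17,9,cv); (17,13,cv); (17,14,cv); (18,10,cv); (18,14,cv); (18,15,cv); (19,13,cv); (19,14,cv); (19,15,cv); (23,1,cv); (23,20,cv); (23,22,cv); (24,13,cv); (24,20,cv); (24,21,cv); (25,15,cv); (25,21,cv); (25,22,cv); (26,20,cv); (26,21,cv); (26,22,cv)


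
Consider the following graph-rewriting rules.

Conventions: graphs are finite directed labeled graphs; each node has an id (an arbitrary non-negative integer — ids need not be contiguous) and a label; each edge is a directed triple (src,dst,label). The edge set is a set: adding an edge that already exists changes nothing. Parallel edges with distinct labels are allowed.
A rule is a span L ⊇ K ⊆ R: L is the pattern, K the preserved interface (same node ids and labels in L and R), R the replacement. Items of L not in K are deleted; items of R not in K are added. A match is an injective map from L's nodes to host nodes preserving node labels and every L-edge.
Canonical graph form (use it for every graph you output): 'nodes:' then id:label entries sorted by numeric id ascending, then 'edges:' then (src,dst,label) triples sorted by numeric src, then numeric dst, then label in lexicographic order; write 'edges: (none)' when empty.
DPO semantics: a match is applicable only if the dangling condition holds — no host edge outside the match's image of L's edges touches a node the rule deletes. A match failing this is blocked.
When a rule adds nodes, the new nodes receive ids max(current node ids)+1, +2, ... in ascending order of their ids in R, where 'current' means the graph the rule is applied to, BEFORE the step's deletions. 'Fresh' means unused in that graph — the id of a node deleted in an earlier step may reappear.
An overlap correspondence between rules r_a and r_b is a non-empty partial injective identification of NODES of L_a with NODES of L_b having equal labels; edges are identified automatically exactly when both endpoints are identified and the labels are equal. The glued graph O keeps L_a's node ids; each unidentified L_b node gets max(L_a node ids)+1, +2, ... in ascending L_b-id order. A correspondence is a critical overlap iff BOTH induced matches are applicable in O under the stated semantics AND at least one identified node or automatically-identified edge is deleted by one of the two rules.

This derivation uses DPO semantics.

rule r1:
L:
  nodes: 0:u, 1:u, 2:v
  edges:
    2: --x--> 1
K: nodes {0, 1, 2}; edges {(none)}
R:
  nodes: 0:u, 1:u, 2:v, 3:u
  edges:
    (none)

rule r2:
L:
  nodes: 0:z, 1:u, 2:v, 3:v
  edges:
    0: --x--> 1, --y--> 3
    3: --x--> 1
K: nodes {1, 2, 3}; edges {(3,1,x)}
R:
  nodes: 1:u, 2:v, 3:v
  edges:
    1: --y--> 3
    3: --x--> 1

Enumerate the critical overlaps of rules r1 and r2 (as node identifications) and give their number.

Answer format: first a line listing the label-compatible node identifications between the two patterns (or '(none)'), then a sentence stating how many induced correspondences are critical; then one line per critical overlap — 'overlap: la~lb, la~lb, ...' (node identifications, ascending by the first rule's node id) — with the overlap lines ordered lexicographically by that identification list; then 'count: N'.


label-compatible node identifications between L(r1) and L(r2): 0~1, 1~1, 2~2, 2~3
1 of the induced correspondences is a critical overlap of r1 and r2.
overlap: 1~1, 2~3
count: 1
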